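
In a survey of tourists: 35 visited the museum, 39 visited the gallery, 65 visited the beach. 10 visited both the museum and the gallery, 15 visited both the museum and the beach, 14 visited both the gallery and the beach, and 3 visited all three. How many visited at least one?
|A∪B∪C| = 35+39+65-10-15-14+3 = 103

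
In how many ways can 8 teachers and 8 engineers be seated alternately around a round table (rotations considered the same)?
Fix one of the teachers: (8-1)! ways for the remaining teachers, × 8! ways for the engineers = 5040 × 40320 = 203212800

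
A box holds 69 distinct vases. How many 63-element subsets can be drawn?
C(69,63) = 69!/(63!×6!) = 119877472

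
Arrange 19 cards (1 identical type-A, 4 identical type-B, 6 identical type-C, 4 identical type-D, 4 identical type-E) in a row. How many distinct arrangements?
19! / (1! × 4! × 6! × 4! × 4!) = 12221609400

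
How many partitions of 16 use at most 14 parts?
By conjugation, equals partitions of 16 into parts ≤ 14. Let r_j(i) = number of partitions of i into parts ≤ j, for i = 0..16. r_1(i) = 1 for all i; r_j(i) = r_{j-1}(i) + r_j(i-j). Rows j = 2..14: ≤2: 1 1 2 2 3 3 4 4 5 5 6 6 7 7 8 8 9; ≤3: 1 1 2 3 4 5 7 8 10 12 14 16 19 21 24 27 30; ≤4: 1 1 2 3 5 6 9 11 15 18 23 27 34 39 47 54 64; ≤5: 1 1 2 3 5 7 10 13 18 23 30 37 47 57 70 84 101; ≤6: 1 1 2 3 5 7 11 14 20 26 35 44 58 71 90 110 136; ≤7: 1 1 2 3 5 7 11 15 21 28 38 49 65 82 105 131 164; ≤8: 1 1 2 3 5 7 11 15 22 29 40 52 70 89 116 146 186; ≤9: 1 1 2 3 5 7 11 15 22 30 41 54 73 94 123 157 201; ≤10: 1 1 2 3 5 7 11 15 22 30 42 55 75 97 128 164 212; ≤11: 1 1 2 3 5 7 11 15 22 30 42 56 76 99 131 169 219; ≤12: 1 1 2 3 5 7 11 15 22 30 42 56 77 100 133 172 224; ≤13: 1 1 2 3 5 7 11 15 22 30 42 56 77 101 134 174 227; ≤14: 1 1 2 3 5 7 11 15 22 30 42 56 77 101 135 175 229. r_14(16) = 229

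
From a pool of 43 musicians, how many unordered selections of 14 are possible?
C(43,14) = 43!/(14!×29!) = 78378960360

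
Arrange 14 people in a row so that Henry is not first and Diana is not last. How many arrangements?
By inclusion-exclusion: 14! - 2×(14-1)! + (14-2)! = 87178291200 - 12454041600 + 479001600 = 75203251200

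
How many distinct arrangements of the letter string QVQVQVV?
7! / (3! × 4!) = 35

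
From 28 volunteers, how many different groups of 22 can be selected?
C(28,22) = 28!/(22!×6!) = 376740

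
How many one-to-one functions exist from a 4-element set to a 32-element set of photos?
P(32,4) = 32!/(32-4)! = 863040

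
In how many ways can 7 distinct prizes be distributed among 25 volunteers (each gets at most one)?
P(25,7) = 25!/(25-7)! = 2422728000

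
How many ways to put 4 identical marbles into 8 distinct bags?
C(4+8-1, 8-1) = C(11, 7) = 330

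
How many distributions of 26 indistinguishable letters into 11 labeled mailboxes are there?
C(26+11-1, 11-1) = C(36, 10) = 254186856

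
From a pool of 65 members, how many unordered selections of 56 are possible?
C(65,56) = 65!/(56!×9!) = 31966749880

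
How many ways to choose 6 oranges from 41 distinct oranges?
C(41,6) = 41!/(6!×35!) = 4496388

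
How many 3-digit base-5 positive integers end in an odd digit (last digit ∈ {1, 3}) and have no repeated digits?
Last∈{1,3}. Last=0: 0. Last nonzero: 2×3×P(3,1) = 18. Total = 18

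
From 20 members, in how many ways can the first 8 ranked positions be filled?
P(20,8) = 20!/(20-8)! = 5079110400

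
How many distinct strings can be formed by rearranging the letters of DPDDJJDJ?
8! / (4! × 1! × 3!) = 280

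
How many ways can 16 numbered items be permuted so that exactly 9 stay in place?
Choose the 9 fixed points C(16,9) = 11440, derange the rest: !7 = Σ_{j=0}^{7} (-1)^j·7!/j! = 5040 - 5040 + 2520 - 840 + 210 - 42 + 7 - 1 = 1854. Product = 11440 × 1854 = 21209760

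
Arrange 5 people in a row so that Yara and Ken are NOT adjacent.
Total - adjacent = 5! - (5-1)!×2 = 120 - 48 = 72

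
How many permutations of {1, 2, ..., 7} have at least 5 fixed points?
Exactly j fixed points: C(7,j)·!(7-j); sum over j ≥ 5 (derangement numbers via !m = (m-1)·(!(m-1) + !(m-2)): !0..!2 = 1, 0, 1). Σ_{j=5}^{7} C(7,j)·!(7-j) = C(7,5)·!2 + C(7,6)·!1 + C(7,7)·!0 = 21·1 + 7·0 + 1·1 = 22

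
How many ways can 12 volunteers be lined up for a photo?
12! = 479001600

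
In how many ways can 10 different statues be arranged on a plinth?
10! = 3628800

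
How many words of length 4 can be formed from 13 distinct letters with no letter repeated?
P(13,4) = 13!/(13-4)! = 17160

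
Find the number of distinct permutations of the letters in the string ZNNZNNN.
7! / (2! × 5!) = 21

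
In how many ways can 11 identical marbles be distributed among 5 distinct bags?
C(11+5-1, 5-1) = C(15, 4) = 1365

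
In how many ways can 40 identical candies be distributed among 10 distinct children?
C(40+10-1, 10-1) = C(49, 9) = 2054455634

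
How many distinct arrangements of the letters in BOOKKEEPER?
10! / (1! × 2! × 2! × 3! × 1! × 1!) = 151200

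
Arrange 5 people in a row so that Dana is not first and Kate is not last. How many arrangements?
By inclusion-exclusion: 5! - 2×(5-1)! + (5-2)! = 120 - 48 + 6 = 78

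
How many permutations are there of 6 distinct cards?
6! = 720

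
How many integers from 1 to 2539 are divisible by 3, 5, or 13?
⌊2539/3⌋+⌊2539/5⌋+⌊2539/13⌋ - ⌊2539/15⌋-⌊2539/39⌋-⌊2539/65⌋ + ⌊2539/195⌋ = 846+507+195 - 169-65-39 + 13 = 1288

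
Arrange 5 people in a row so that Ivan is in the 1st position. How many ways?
Fix one position: (5-1)! = 24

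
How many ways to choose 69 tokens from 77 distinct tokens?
C(77,69) = 77!/(69!×8!) = 21042072975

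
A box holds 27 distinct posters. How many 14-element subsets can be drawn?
C(27,14) = 27!/(14!×13!) = 20058300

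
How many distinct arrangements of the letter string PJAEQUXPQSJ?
11! / (2! × 1! × 1! × 2! × 1! × 1! × 1! × 2!) = 4989600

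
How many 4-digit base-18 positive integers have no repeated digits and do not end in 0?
Last digit: 17 nonzero choices. First digit: 16 (nonzero, ≠last). Middle 2: P(16,2) = 240. Total = 65280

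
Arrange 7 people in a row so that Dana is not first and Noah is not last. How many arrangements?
By inclusion-exclusion: 7! - 2×(7-1)! + (7-2)! = 5040 - 1440 + 120 = 3720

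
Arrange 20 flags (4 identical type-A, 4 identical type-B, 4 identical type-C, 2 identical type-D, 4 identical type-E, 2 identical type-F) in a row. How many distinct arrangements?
20! / (4! × 4! × 4! × 2! × 4! × 2!) = 1833241410000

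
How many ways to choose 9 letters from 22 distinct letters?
C(22,9) = 22!/(9!×13!) = 497420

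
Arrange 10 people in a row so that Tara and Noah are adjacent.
Treat as block: (10-1)! × 2! = 362880 × 2 = 725760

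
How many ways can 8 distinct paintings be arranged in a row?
8! = 40320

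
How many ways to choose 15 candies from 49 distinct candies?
C(49,15) = 49!/(15!×34!) = 1575580702584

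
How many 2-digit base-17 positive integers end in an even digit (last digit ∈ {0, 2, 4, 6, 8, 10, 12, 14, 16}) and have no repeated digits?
Last∈{0,2,4,6,8,10,12,14,16}. Last=0: 16. Last nonzero: 8×15×P(15,0) = 120. Total = 136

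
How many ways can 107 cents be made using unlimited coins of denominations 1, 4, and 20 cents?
Coefficient of x^107 in 1/(1-x^1) · 1/(1-x^4) · 1/(1-x^20). Case on j = number of 20-cent coins (j = 0..5); remainder r = 107 - 20j is made from {1,4} in ⌊r/4⌋+1 ways. r = 107, 87, 67, 47, 27, 7 → 27 + 22 + 17 + 12 + 7 + 2 = 87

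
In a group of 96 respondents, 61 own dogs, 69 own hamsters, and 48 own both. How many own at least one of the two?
|A∪B| = |A| + |B| - |A∩B| = 61 + 69 - 48 = 82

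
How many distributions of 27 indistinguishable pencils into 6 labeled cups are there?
C(27+6-1, 6-1) = C(32, 5) = 201376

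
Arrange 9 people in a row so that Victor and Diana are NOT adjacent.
Total - adjacent = 9! - (9-1)!×2 = 362880 - 80640 = 282240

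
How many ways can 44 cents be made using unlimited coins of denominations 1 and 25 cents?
Coefficient of x^44 in 1/(1-x^1) · 1/(1-x^25). Use j coins of 25 for j = 0..⌊44/25⌋ = 1, the rest in 1s: 1 + 1 = 2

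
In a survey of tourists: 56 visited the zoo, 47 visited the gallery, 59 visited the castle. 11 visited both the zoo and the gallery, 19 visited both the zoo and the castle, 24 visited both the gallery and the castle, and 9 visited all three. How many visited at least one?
|A∪B∪C| = 56+47+59-11-19-24+9 = 117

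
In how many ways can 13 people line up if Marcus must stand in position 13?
Fix one position: (13-1)! = 479001600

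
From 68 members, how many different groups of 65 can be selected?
C(68,65) = 68!/(65!×3!) = 50116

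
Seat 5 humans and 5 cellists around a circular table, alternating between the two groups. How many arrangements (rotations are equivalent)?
Fix one of the humans: (5-1)! ways for the remaining humans, × 5! ways for the cellists = 24 × 120 = 2880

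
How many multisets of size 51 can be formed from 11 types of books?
C(51+11-1, 11-1) = C(61, 10) = 90177170226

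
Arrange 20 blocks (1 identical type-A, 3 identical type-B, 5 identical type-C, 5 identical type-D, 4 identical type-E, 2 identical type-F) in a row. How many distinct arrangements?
20! / (1! × 3! × 5! × 5! × 4! × 2!) = 586637251200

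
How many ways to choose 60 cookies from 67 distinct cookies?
C(67,60) = 67!/(60!×7!) = 869648208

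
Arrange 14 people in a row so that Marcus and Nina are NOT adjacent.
Total - adjacent = 14! - (14-1)!×2 = 87178291200 - 12454041600 = 74724249600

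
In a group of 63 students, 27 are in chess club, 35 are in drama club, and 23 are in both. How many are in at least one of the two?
|A∪B| = |A| + |B| - |A∩B| = 27 + 35 - 23 = 39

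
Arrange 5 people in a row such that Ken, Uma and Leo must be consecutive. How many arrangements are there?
Treat the 3 as one block: (5-3+1)! × 3! = 6 × 6 = 36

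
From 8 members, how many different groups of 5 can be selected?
C(8,5) = 8!/(5!×3!) = 56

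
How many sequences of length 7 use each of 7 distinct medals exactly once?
7! = 5040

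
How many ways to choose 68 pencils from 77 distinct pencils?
C(77,68) = 77!/(68!×9!) = 161322559475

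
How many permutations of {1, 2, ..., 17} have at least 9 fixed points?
Exactly j fixed points: C(17,j)·!(17-j); sum over j ≥ 9 (derangement numbers via !m = (m-1)·(!(m-1) + !(m-2)): !0..!8 = 1, 0, 1, 2, 9, 44, 265, 1854, 14833). Σ_{j=9}^{17} C(17,j)·!(17-j) = C(17,9)·!8 + C(17,10)·!7 + C(17,11)·!6 + C(17,12)·!5 + C(17,13)·!4 + C(17,14)·!3 + C(17,15)·!2 + C(17,16)·!1 + C(17,17)·!0 = 24310·14833 + 19448·1854 + 12376·265 + 6188·44 + 2380·9 + 680·2 + 136·1 + 17·0 + 1·1 = 400221651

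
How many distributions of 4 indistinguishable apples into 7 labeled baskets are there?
C(4+7-1, 7-1) = C(10, 6) = 210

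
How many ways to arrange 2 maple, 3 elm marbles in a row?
5! / (2! × 3!) = 10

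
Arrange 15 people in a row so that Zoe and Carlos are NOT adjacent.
Total - adjacent = 15! - (15-1)!×2 = 1307674368000 - 174356582400 = 1133317785600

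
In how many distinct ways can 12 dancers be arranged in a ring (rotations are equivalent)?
Circular: fix one position, arrange the rest. (12-1)! = 39916800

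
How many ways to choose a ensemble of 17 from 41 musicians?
C(41,17) = 41!/(17!×24!) = 151584480450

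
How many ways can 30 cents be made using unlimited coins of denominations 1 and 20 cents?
Coefficient of x^30 in 1/(1-x^1) · 1/(1-x^20). Use j coins of 20 for j = 0..⌊30/20⌋ = 1, the rest in 1s: 1 + 1 = 2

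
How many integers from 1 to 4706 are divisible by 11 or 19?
⌊4706/11⌋ + ⌊4706/19⌋ - ⌊4706/209⌋ = 427 + 247 - 22 = 652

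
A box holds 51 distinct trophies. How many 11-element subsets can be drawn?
C(51,11) = 51!/(11!×40!) = 47626016970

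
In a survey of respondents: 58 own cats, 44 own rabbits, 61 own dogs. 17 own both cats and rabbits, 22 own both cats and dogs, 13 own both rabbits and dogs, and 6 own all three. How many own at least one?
|A∪B∪C| = 58+44+61-17-22-13+6 = 117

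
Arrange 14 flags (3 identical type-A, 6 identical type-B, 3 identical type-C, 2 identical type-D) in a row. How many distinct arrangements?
14! / (3! × 6! × 3! × 2!) = 1681680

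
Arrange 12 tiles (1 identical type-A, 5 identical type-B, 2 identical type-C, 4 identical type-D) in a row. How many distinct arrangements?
12! / (1! × 5! × 2! × 4!) = 83160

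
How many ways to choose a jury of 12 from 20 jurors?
C(20,12) = 20!/(12!×8!) = 125970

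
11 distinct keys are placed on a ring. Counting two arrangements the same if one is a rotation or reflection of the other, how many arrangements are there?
(11-1)!/2 = 3628800/2 = 1814400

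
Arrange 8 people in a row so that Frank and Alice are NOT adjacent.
Total - adjacent = 8! - (8-1)!×2 = 40320 - 10080 = 30240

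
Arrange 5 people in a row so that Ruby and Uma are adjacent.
Treat as block: (5-1)! × 2! = 24 × 2 = 48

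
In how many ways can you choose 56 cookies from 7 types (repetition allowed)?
C(56+7-1, 7-1) = C(62, 6) = 61474519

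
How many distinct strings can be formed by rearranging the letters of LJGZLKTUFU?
10! / (1! × 2! × 1! × 1! × 1! × 2! × 1! × 1!) = 907200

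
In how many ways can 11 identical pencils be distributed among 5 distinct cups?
C(11+5-1, 5-1) = C(15, 4) = 1365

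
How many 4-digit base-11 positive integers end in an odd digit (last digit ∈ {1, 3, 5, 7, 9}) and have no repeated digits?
Last∈{1,3,5,7,9}. Last=0: 0. Last nonzero: 5×9×P(9,2) = 3240. Total = 3240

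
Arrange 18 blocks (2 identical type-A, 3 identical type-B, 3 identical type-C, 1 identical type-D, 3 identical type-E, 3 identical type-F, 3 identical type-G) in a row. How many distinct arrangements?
18! / (2! × 3! × 3! × 1! × 3! × 3! × 3!) = 411675264000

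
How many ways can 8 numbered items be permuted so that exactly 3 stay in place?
Choose the 3 fixed points C(8,3) = 56, derange the rest: !5 = Σ_{j=0}^{5} (-1)^j·5!/j! = 120 - 120 + 60 - 20 + 5 - 1 = 44. Product = 56 × 44 = 2464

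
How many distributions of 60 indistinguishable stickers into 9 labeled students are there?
C(60+9-1, 9-1) = C(68, 8) = 7392009768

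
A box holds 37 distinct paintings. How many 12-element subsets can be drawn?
C(37,12) = 37!/(12!×25!) = 1852482996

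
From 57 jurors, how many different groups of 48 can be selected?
C(57,48) = 57!/(48!×9!) = 8996462475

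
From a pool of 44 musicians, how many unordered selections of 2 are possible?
C(44,2) = 44!/(2!×42!) = 946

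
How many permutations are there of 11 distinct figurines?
11! = 39916800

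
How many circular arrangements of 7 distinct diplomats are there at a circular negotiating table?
Circular: fix one position, arrange the rest. (7-1)! = 720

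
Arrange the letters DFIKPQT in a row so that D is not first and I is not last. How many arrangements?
By inclusion-exclusion: 7! - 2×(7-1)! + (7-2)! = 5040 - 1440 + 120 = 3720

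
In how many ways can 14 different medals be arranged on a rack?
14! = 87178291200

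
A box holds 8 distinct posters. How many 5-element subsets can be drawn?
C(8,5) = 8!/(5!×3!) = 56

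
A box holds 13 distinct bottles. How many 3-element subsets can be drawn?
C(13,3) = 13!/(3!×10!) = 286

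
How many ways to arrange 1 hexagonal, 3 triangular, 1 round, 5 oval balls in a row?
10! / (1! × 3! × 1! × 5!) = 5040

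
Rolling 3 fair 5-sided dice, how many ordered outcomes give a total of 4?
Coefficient of x^4 in (x + x² + ... + x^5)^3. By inclusion-exclusion on dice exceeding 5: Σ_j (-1)^j C(3,j)·C(4-1-5j, 2) = C(3,0)·C(3,2) = 1·3 = 3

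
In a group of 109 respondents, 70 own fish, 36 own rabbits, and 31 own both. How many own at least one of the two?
|A∪B| = |A| + |B| - |A∩B| = 70 + 36 - 31 = 75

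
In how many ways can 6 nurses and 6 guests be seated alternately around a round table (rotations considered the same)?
Fix one of the nurses: (6-1)! ways for the remaining nurses, × 6! ways for the guests = 120 × 720 = 86400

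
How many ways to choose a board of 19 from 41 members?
C(41,19) = 41!/(19!×22!) = 244662670200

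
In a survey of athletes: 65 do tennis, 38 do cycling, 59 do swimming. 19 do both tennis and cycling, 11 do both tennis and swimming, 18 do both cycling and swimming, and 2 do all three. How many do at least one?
|A∪B∪C| = 65+38+59-19-11-18+2 = 116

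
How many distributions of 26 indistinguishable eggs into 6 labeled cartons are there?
C(26+6-1, 6-1) = C(31, 5) = 169911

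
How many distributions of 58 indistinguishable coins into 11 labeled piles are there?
C(58+11-1, 11-1) = C(68, 10) = 290752384208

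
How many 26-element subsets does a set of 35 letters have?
C(35,26) = 35!/(26!×9!) = 70607460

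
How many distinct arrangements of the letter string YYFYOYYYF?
9! / (6! × 2! × 1!) = 252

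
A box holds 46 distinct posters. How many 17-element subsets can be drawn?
C(46,17) = 46!/(17!×29!) = 1749695026860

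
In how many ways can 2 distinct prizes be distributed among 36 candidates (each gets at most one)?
P(36,2) = 36!/(36-2)! = 1260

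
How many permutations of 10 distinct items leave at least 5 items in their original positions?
Exactly j fixed points: C(10,j)·!(10-j); sum over j ≥ 5 (derangement numbers via !m = (m-1)·(!(m-1) + !(m-2)): !0..!5 = 1, 0, 1, 2, 9, 44). Σ_{j=5}^{10} C(10,j)·!(10-j) = C(10,5)·!5 + C(10,6)·!4 + C(10,7)·!3 + C(10,8)·!2 + C(10,9)·!1 + C(10,10)·!0 = 252·44 + 210·9 + 120·2 + 45·1 + 10·0 + 1·1 = 13264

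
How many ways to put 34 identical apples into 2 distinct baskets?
C(34+2-1, 2-1) = C(35, 1) = 35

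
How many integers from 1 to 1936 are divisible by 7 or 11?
⌊1936/7⌋ + ⌊1936/11⌋ - ⌊1936/77⌋ = 276 + 176 - 25 = 427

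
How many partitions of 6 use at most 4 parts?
By conjugation, equals partitions of 6 into parts ≤ 4. Let r_j(i) = number of partitions of i into parts ≤ j, for i = 0..6. r_1(i) = 1 for all i; r_j(i) = r_{j-1}(i) + r_j(i-j). Rows j = 2..4: ≤2: 1 1 2 2 3 3 4; ≤3: 1 1 2 3 4 5 7; ≤4: 1 1 2 3 5 6 9. r_4(6) = 9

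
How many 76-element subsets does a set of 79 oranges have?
C(79,76) = 79!/(76!×3!) = 79079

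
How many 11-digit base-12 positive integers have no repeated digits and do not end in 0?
Last digit: 11 nonzero choices. First digit: 10 (nonzero, ≠last). Middle 9: P(10,9) = 3628800. Total = 399168000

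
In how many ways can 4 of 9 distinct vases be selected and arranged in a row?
P(9,4) = 9!/(9-4)! = 3024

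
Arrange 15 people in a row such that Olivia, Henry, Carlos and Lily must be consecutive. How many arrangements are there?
Treat the 4 as one block: (15-4+1)! × 4! = 479001600 × 24 = 11496038400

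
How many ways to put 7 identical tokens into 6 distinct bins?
C(7+6-1, 6-1) = C(12, 5) = 792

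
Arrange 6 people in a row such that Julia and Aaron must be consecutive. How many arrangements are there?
Treat the 2 as one block: (6-2+1)! × 2! = 120 × 2 = 240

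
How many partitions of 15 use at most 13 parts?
By conjugation, equals partitions of 15 into parts ≤ 13. Let r_j(i) = number of partitions of i into parts ≤ j, for i = 0..15. r_1(i) = 1 for all i; r_j(i) = r_{j-1}(i) + r_j(i-j). Rows j = 2..13: ≤2: 1 1 2 2 3 3 4 4 5 5 6 6 7 7 8 8; ≤3: 1 1 2 3 4 5 7 8 10 12 14 16 19 21 24 27; ≤4: 1 1 2 3 5 6 9 11 15 18 23 27 34 39 47 54; ≤5: 1 1 2 3 5 7 10 13 18 23 30 37 47 57 70 84; ≤6: 1 1 2 3 5 7 11 14 20 26 35 44 58 71 90 110; ≤7: 1 1 2 3 5 7 11 15 21 28 38 49 65 82 105 131; ≤8: 1 1 2 3 5 7 11 15 22 29 40 52 70 89 116 146; ≤9: 1 1 2 3 5 7 11 15 22 30 41 54 73 94 123 157; ≤10: 1 1 2 3 5 7 11 15 22 30 42 55 75 97 128 164; ≤11: 1 1 2 3 5 7 11 15 22 30 42 56 76 99 131 169; ≤12: 1 1 2 3 5 7 11 15 22 30 42 56 77 100 133 172; ≤13: 1 1 2 3 5 7 11 15 22 30 42 56 77 101 134 174. r_13(15) = 174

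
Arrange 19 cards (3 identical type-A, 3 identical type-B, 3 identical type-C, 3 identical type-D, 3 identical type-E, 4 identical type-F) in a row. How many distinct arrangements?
19! / (3! × 3! × 3! × 3! × 3! × 4!) = 651819168000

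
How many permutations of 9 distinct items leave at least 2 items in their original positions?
Exactly j fixed points: C(9,j)·!(9-j); sum over j ≥ 2 (derangement numbers via !m = (m-1)·(!(m-1) + !(m-2)): !0..!7 = 1, 0, 1, 2, 9, 44, 265, 1854). Σ_{j=2}^{9} C(9,j)·!(9-j) = C(9,2)·!7 + C(9,3)·!6 + C(9,4)·!5 + C(9,5)·!4 + C(9,6)·!3 + C(9,7)·!2 + C(9,8)·!1 + C(9,9)·!0 = 36·1854 + 84·265 + 126·44 + 126·9 + 84·2 + 36·1 + 9·0 + 1·1 = 95887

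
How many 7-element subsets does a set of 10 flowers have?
C(10,7) = 10!/(7!×3!) = 120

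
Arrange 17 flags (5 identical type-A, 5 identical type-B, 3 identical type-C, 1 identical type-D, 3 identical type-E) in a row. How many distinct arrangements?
17! / (5! × 5! × 3! × 1! × 3!) = 686125440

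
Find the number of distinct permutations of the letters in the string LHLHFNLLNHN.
11! / (3! × 1! × 3! × 4!) = 46200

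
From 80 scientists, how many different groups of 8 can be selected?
C(80,8) = 80!/(8!×72!) = 28987537150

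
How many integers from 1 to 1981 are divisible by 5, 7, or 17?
⌊1981/5⌋+⌊1981/7⌋+⌊1981/17⌋ - ⌊1981/35⌋-⌊1981/85⌋-⌊1981/119⌋ + ⌊1981/595⌋ = 396+283+116 - 56-23-16 + 3 = 703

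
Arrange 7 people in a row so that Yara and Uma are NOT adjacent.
Total - adjacent = 7! - (7-1)!×2 = 5040 - 1440 = 3600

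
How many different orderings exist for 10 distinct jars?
10! = 3628800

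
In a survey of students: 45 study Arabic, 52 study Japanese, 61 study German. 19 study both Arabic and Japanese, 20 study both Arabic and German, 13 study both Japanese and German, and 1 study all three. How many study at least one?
|A∪B∪C| = 45+52+61-19-20-13+1 = 107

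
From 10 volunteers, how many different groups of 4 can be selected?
C(10,4) = 10!/(4!×6!) = 210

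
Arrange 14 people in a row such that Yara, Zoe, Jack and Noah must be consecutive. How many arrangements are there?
Treat the 4 as one block: (14-4+1)! × 4! = 39916800 × 24 = 958003200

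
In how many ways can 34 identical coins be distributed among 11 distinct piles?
C(34+11-1, 11-1) = C(44, 10) = 2481256778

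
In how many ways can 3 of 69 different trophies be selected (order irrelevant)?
C(69,3) = 69!/(3!×66!) = 52394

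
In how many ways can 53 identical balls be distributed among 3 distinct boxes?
C(53+3-1, 3-1) = C(55, 2) = 1485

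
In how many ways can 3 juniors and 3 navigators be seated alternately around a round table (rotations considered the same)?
Fix one of the juniors: (3-1)! ways for the remaining juniors, × 3! ways for the navigators = 2 × 6 = 12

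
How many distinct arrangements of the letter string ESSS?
4! / (1! × 3!) = 4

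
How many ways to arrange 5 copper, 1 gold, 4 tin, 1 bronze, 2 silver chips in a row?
13! / (5! × 1! × 4! × 1! × 2!) = 1081080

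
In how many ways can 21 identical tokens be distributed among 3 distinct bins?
C(21+3-1, 3-1) = C(23, 2) = 253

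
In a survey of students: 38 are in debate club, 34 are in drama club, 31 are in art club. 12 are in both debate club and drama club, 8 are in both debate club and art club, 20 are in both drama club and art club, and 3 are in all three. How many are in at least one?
|A∪B∪C| = 38+34+31-12-8-20+3 = 66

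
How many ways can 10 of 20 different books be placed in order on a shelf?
P(20,10) = 20!/(20-10)! = 670442572800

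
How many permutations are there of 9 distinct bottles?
9! = 362880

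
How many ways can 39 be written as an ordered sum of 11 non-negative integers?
C(39+11-1, 11-1) = C(49, 10) = 8217822536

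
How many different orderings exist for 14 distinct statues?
14! = 87178291200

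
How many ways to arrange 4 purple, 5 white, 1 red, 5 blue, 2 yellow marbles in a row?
17! / (4! × 5! × 1! × 5! × 2!) = 514594080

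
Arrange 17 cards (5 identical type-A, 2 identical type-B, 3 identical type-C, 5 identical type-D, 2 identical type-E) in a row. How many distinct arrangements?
17! / (5! × 2! × 3! × 5! × 2!) = 1029188160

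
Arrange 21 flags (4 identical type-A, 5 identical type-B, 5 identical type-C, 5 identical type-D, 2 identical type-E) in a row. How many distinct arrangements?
21! / (4! × 5! × 5! × 5! × 2!) = 615969113760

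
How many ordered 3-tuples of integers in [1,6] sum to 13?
Coefficient of x^13 in (x + x² + ... + x^6)^3. By inclusion-exclusion on dice exceeding 6: Σ_j (-1)^j C(3,j)·C(13-1-6j, 2) = C(3,0)·C(12,2) - C(3,1)·C(6,2) = 1·66 - 3·15 = 21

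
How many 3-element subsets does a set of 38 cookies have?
C(38,3) = 38!/(3!×35!) = 8436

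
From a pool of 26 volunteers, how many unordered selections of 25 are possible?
C(26,25) = 26!/(25!×1!) = 26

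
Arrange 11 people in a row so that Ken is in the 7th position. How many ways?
Fix one position: (11-1)! = 3628800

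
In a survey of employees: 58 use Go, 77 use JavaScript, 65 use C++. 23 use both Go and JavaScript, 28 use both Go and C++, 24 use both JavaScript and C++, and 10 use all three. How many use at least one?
|A∪B∪C| = 58+77+65-23-28-24+10 = 135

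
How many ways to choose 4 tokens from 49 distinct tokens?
C(49,4) = 49!/(4!×45!) = 211876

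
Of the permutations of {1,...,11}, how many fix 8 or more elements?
Exactly j fixed points: C(11,j)·!(11-j); sum over j ≥ 8 (derangement numbers via !m = (m-1)·(!(m-1) + !(m-2)): !0..!3 = 1, 0, 1, 2). Σ_{j=8}^{11} C(11,j)·!(11-j) = C(11,8)·!3 + C(11,9)·!2 + C(11,10)·!1 + C(11,11)·!0 = 165·2 + 55·1 + 11·0 + 1·1 = 386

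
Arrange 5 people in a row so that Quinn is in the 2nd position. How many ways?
Fix one position: (5-1)! = 24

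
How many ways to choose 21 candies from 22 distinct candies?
C(22,21) = 22!/(21!×1!) = 22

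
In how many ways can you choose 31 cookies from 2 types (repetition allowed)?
C(31+2-1, 2-1) = C(32, 1) = 32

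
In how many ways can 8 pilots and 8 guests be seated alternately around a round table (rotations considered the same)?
Fix one of the pilots: (8-1)! ways for the remaining pilots, × 8! ways for the guests = 5040 × 40320 = 203212800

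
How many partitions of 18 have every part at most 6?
Let r_j(i) = number of partitions of i into parts ≤ j, for i = 0..18. r_1(i) = 1 for all i; r_j(i) = r_{j-1}(i) + r_j(i-j). Rows j = 2..6: ≤2: 1 1 2 2 3 3 4 4 5 5 6 6 7 7 8 8 9 9 10; ≤3: 1 1 2 3 4 5 7 8 10 12 14 16 19 21 24 27 30 33 37; ≤4: 1 1 2 3 5 6 9 11 15 18 23 27 34 39 47 54 64 72 84; ≤5: 1 1 2 3 5 7 10 13 18 23 30 37 47 57 70 84 101 119 141; ≤6: 1 1 2 3 5 7 11 14 20 26 35 44 58 71 90 110 136 163 199. r_6(18) = 199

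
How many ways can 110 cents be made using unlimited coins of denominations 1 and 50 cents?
Coefficient of x^110 in 1/(1-x^1) · 1/(1-x^50). Use j coins of 50 for j = 0..⌊110/50⌋ = 2, the rest in 1s: 2 + 1 = 3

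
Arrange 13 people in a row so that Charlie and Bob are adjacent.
Treat as block: (13-1)! × 2! = 479001600 × 2 = 958003200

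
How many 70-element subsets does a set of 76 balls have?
C(76,70) = 76!/(70!×6!) = 218618940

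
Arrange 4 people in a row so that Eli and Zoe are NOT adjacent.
Total - adjacent = 4! - (4-1)!×2 = 24 - 12 = 12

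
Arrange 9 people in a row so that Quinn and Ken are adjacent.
Treat as block: (9-1)! × 2! = 40320 × 2 = 80640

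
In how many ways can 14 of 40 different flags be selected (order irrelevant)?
C(40,14) = 40!/(14!×26!) = 23206929840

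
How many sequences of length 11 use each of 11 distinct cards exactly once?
11! = 39916800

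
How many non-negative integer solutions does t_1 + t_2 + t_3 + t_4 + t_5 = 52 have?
C(52+5-1, 5-1) = C(56, 4) = 367290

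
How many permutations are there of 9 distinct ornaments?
9! = 362880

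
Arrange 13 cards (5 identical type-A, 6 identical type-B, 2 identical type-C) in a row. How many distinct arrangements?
13! / (5! × 6! × 2!) = 36036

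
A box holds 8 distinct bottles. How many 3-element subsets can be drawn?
C(8,3) = 8!/(3!×5!) = 56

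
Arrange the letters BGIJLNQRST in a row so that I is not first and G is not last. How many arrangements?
By inclusion-exclusion: 10! - 2×(10-1)! + (10-2)! = 3628800 - 725760 + 40320 = 2943360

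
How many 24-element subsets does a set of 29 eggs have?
C(29,24) = 29!/(24!×5!) = 118755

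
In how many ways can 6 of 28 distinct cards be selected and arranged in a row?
P(28,6) = 28!/(28-6)! = 271252800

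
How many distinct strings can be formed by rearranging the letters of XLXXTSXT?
8! / (2! × 4! × 1! × 1!) = 840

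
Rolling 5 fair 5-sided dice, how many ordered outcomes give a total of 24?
Coefficient of x^24 in (x + x² + ... + x^5)^5. By inclusion-exclusion on dice exceeding 5: Σ_j (-1)^j C(5,j)·C(24-1-5j, 4) = C(5,0)·C(23,4) - C(5,1)·C(18,4) + C(5,2)·C(13,4) - C(5,3)·C(8,4) = 1·8855 - 5·3060 + 10·715 - 10·70 = 5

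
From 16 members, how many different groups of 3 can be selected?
C(16,3) = 16!/(3!×13!) = 560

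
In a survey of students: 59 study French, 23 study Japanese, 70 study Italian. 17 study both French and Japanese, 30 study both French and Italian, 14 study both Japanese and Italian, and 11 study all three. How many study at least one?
|A∪B∪C| = 59+23+70-17-30-14+11 = 102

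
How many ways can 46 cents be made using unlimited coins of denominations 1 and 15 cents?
Coefficient of x^46 in 1/(1-x^1) · 1/(1-x^15). Use j coins of 15 for j = 0..⌊46/15⌋ = 3, the rest in 1s: 3 + 1 = 4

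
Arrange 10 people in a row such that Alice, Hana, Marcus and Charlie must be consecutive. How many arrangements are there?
Treat the 4 as one block: (10-4+1)! × 4! = 5040 × 24 = 120960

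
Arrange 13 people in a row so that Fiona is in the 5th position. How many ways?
Fix one position: (13-1)! = 479001600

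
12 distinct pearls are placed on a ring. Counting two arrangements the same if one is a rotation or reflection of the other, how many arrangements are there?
(12-1)!/2 = 39916800/2 = 19958400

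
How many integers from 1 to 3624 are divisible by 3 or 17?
⌊3624/3⌋ + ⌊3624/17⌋ - ⌊3624/51⌋ = 1208 + 213 - 71 = 1350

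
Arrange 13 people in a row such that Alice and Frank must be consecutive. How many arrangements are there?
Treat the 2 as one block: (13-2+1)! × 2! = 479001600 × 2 = 958003200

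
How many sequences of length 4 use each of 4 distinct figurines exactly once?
4! = 24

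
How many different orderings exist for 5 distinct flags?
5! = 120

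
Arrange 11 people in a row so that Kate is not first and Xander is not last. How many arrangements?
By inclusion-exclusion: 11! - 2×(11-1)! + (11-2)! = 39916800 - 7257600 + 362880 = 33022080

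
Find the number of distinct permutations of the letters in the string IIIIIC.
6! / (1! × 5!) = 6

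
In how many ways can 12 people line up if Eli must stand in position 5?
Fix one position: (12-1)! = 39916800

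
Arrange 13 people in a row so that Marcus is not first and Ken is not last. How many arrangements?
By inclusion-exclusion: 13! - 2×(13-1)! + (13-2)! = 6227020800 - 958003200 + 39916800 = 5308934400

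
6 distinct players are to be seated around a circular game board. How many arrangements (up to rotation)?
Circular: fix one position, arrange the rest. (6-1)! = 120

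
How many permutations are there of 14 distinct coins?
14! = 87178291200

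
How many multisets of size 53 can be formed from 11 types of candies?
C(53+11-1, 11-1) = C(63, 10) = 127805525001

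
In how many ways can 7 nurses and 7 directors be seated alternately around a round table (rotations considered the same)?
Fix one of the nurses: (7-1)! ways for the remaining nurses, × 7! ways for the directors = 720 × 5040 = 3628800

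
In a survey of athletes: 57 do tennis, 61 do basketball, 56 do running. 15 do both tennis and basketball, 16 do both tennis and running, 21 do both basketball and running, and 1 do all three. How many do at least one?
|A∪B∪C| = 57+61+56-15-16-21+1 = 123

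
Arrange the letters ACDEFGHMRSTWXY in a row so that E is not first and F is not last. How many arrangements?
By inclusion-exclusion: 14! - 2×(14-1)! + (14-2)! = 87178291200 - 12454041600 + 479001600 = 75203251200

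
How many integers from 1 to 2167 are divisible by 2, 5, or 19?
⌊2167/2⌋+⌊2167/5⌋+⌊2167/19⌋ - ⌊2167/10⌋-⌊2167/38⌋-⌊2167/95⌋ + ⌊2167/190⌋ = 1083+433+114 - 216-57-22 + 11 = 1346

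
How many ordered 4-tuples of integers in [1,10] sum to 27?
Coefficient of x^27 in (x + x² + ... + x^10)^4. By inclusion-exclusion on dice exceeding 10: Σ_j (-1)^j C(4,j)·C(27-1-10j, 3) = C(4,0)·C(26,3) - C(4,1)·C(16,3) + C(4,2)·C(6,3) = 1·2600 - 4·560 + 6·20 = 480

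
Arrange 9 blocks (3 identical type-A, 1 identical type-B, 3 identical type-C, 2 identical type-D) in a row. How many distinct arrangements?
9! / (3! × 1! × 3! × 2!) = 5040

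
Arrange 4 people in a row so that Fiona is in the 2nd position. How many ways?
Fix one position: (4-1)! = 6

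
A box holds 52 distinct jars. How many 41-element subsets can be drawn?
C(52,41) = 52!/(41!×11!) = 60403728840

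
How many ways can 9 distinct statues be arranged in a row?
9! = 362880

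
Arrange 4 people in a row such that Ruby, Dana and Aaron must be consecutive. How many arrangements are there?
Treat the 3 as one block: (4-3+1)! × 3! = 2 × 6 = 12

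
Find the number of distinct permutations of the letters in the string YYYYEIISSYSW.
12! / (5! × 3! × 1! × 1! × 2!) = 332640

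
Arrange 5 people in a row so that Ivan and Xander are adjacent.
Treat as block: (5-1)! × 2! = 24 × 2 = 48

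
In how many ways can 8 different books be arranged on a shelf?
8! = 40320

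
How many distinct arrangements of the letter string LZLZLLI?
7! / (1! × 2! × 4!) = 105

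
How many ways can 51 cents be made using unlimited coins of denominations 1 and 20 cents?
Coefficient of x^51 in 1/(1-x^1) · 1/(1-x^20). Use j coins of 20 for j = 0..⌊51/20⌋ = 2, the rest in 1s: 2 + 1 = 3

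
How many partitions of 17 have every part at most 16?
Let r_j(i) = number of partitions of i into parts ≤ j, for i = 0..17. r_1(i) = 1 for all i; r_j(i) = r_{j-1}(i) + r_j(i-j). Rows j = 2..16: ≤2: 1 1 2 2 3 3 4 4 5 5 6 6 7 7 8 8 9 9; ≤3: 1 1 2 3 4 5 7 8 10 12 14 16 19 21 24 27 30 33; ≤4: 1 1 2 3 5 6 9 11 15 18 23 27 34 39 47 54 64 72; ≤5: 1 1 2 3 5 7 10 13 18 23 30 37 47 57 70 84 101 119; ≤6: 1 1 2 3 5 7 11 14 20 26 35 44 58 71 90 110 136 163; ≤7: 1 1 2 3 5 7 11 15 21 28 38 49 65 82 105 131 164 201; ≤8: 1 1 2 3 5 7 11 15 22 29 40 52 70 89 116 146 186 230; ≤9: 1 1 2 3 5 7 11 15 22 30 41 54 73 94 123 157 201 252; ≤10: 1 1 2 3 5 7 11 15 22 30 42 55 75 97 128 164 212 267; ≤11: 1 1 2 3 5 7 11 15 22 30 42 56 76 99 131 169 219 278; ≤12: 1 1 2 3 5 7 11 15 22 30 42 56 77 100 133 172 224 285; ≤13: 1 1 2 3 5 7 11 15 22 30 42 56 77 101 134 174 227 290; ≤14: 1 1 2 3 5 7 11 15 22 30 42 56 77 101 135 175 229 293; ≤15: 1 1 2 3 5 7 11 15 22 30 42 56 77 101 135 176 230 295; ≤16: 1 1 2 3 5 7 11 15 22 30 42 56 77 101 135 176 231 296. r_16(17) = 296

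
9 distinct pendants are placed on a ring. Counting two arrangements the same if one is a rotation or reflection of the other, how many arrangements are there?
(9-1)!/2 = 40320/2 = 20160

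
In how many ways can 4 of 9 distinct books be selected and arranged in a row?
P(9,4) = 9!/(9-4)! = 3024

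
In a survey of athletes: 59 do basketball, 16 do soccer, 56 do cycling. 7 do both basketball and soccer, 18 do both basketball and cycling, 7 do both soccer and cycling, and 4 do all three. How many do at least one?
|A∪B∪C| = 59+16+56-7-18-7+4 = 103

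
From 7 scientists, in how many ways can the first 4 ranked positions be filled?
P(7,4) = 7!/(7-4)! = 840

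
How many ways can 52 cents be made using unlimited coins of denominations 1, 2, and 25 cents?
Coefficient of x^52 in 1/(1-x^1) · 1/(1-x^2) · 1/(1-x^25). Case on j = number of 25-cent coins (j = 0..2); remainder r = 52 - 25j is made from {1,2} in ⌊r/2⌋+1 ways. r = 52, 27, 2 → 27 + 14 + 2 = 43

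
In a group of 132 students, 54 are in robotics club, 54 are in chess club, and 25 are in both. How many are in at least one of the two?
|A∪B| = |A| + |B| - |A∩B| = 54 + 54 - 25 = 83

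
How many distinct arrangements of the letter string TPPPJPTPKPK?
11! / (2! × 1! × 6! × 2!) = 13860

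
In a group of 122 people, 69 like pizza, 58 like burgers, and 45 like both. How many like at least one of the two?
|A∪B| = |A| + |B| - |A∩B| = 69 + 58 - 45 = 82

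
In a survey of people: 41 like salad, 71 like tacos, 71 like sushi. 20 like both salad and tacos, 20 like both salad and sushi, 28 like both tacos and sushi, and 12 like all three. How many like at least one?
|A∪B∪C| = 41+71+71-20-20-28+12 = 127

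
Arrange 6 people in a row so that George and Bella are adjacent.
Treat as block: (6-1)! × 2! = 120 × 2 = 240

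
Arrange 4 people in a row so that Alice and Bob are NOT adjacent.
Total - adjacent = 4! - (4-1)!×2 = 24 - 12 = 12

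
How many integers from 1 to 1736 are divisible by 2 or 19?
⌊1736/2⌋ + ⌊1736/19⌋ - ⌊1736/38⌋ = 868 + 91 - 45 = 914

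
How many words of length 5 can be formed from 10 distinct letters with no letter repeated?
P(10,5) = 10!/(10-5)! = 30240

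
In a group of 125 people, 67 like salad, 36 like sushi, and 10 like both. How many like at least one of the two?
|A∪B| = |A| + |B| - |A∩B| = 67 + 36 - 10 = 93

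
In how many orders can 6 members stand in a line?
6! = 720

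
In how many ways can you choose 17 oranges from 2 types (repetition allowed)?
C(17+2-1, 2-1) = C(18, 1) = 18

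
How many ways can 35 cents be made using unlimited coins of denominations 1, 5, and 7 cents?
Coefficient of x^35 in 1/(1-x^1) · 1/(1-x^5) · 1/(1-x^7). Case on j = number of 7-cent coins (j = 0..5); remainder r = 35 - 7j is made from {1,5} in ⌊r/5⌋+1 ways. r = 35, 28, 21, 14, 7, 0 → 8 + 6 + 5 + 3 + 2 + 1 = 25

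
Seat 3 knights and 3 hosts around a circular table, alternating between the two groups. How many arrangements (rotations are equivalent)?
Fix one of the knights: (3-1)! ways for the remaining knights, × 3! ways for the hosts = 2 × 6 = 12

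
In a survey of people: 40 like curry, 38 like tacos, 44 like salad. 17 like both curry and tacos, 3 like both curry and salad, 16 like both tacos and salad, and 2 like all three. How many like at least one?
|A∪B∪C| = 40+38+44-17-3-16+2 = 88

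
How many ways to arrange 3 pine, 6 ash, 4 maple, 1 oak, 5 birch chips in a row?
19! / (3! × 6! × 4! × 1! × 5!) = 9777287520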